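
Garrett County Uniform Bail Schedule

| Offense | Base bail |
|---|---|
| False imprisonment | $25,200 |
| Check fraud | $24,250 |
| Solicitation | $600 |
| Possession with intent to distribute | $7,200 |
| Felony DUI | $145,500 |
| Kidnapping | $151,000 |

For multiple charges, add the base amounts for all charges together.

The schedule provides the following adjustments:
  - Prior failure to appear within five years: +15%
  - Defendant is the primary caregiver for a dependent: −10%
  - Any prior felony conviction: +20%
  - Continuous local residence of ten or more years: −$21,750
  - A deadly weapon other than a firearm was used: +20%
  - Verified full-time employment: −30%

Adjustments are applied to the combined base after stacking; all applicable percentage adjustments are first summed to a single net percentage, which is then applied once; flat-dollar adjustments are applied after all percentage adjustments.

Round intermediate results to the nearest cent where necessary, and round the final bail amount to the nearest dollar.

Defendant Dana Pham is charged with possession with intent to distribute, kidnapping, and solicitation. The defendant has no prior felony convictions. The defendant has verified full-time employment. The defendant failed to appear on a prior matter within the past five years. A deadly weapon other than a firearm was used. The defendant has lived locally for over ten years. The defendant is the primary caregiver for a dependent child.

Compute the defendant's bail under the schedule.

$129,110

Base amounts from the schedule: possession with intent to distribute $7,200; kidnapping $151,000; solicitation $600.
Stacking rule: sum of all bases. $7,200 + $151,000 + $600 = $158,800.
Net percentage adjustment: +15% −10% +20% −30% = −5%. $158,800 × 0.95 = $150,860.
Continuous local residence of ten or more years (−$21,750 flat): $150,860 − $21,750 = $129,110.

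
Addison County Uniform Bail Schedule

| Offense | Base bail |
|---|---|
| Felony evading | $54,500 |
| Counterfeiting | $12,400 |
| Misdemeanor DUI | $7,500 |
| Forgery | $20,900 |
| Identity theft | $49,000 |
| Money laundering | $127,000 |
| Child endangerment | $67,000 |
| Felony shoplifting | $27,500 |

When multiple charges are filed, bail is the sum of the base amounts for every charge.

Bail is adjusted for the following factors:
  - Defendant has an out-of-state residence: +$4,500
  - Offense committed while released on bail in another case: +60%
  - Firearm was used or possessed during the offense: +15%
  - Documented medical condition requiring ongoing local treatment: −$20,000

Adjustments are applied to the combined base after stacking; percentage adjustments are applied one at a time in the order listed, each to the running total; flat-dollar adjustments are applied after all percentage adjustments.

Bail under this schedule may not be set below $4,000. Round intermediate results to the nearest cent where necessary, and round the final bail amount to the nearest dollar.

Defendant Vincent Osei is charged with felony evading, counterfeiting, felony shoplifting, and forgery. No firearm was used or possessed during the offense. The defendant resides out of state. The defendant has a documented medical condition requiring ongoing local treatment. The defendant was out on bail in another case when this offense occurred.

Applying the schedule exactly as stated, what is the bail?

$168,980

Base amounts from the schedule: felony evading $54,500; counterfeiting $12,400; felony shoplifting $27,500; forgery $20,900.
Stacking rule: sum of all bases. $54,500 + $12,400 + $27,500 + $20,900 = $115,300.
Offense committed while released on bail in another case (+60%): $115,300 × 1.6 = $184,480.
Defendant has an out-of-state residence (+$4,500 flat): $184,480 + $4,500 = $188,980.
Documented medical condition requiring ongoing local treatment (−$20,000 flat): $188,980 − $20,000 = $168,980.
$168,980 is at or above the $4,000 minimum.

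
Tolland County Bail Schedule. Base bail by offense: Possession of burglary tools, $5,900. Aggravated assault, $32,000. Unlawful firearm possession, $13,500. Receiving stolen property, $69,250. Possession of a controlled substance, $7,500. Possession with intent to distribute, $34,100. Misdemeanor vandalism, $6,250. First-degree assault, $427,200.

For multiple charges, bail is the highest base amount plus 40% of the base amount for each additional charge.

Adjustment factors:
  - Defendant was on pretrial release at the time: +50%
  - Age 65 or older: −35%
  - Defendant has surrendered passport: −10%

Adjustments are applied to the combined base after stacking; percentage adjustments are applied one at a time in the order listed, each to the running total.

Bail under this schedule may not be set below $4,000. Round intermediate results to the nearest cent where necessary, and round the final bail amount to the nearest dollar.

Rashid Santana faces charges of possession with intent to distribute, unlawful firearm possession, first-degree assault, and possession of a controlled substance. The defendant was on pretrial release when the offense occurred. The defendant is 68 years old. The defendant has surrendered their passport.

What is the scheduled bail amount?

Base amounts from the schedule: possession with intent to distribute $34,100; unlawful firearm possession $13,500; first-degree assault $427,200; possession of a controlled substance $7,500.
Stacking rule: highest base plus 40% of each additional charge. Highest is first-degree assault at $427,200. Additional: $34,100 × 40% = $13,640; $13,500 × 40% = $5,400; $7,500 × 40% = $3,000. Combined base = $427,200 + $22,040 = $449,240.
Defendant was on pretrial release at the time (+50%): $449,240 × 1.5 = $673,860.
Age 65 or older (−35%): $673,860 × 0.65 = $438,009.
Defendant has surrendered passport (−10%): $438,009 × 0.9 = $394,208.10.
$394,208.10 is at or above the $4,000 minimum.
Rounded to the nearest dollar: $394,208.

$394,208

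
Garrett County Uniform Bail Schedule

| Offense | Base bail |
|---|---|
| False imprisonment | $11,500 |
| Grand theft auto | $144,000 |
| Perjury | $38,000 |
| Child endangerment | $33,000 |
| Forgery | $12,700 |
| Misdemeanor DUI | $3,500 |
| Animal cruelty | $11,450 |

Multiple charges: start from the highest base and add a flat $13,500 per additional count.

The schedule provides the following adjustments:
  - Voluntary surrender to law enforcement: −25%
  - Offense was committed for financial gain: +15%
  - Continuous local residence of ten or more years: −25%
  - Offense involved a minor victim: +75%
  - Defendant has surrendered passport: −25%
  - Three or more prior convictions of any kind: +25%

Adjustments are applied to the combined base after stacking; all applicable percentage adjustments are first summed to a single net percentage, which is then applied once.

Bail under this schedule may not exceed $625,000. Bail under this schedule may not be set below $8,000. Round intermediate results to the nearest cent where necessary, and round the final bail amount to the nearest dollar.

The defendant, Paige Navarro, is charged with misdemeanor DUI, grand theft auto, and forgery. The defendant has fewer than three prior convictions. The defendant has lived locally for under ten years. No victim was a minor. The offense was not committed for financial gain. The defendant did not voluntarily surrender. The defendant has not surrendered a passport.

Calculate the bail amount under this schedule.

$171,000

Base amounts from the schedule: misdemeanor DUI $3,500; grand theft auto $144,000; forgery $12,700.
Stacking rule: highest base plus $13,500 per additional charge. Highest is grand theft auto at $144,000; 2 additional charges → +$27,000. Combined base = $171,000.
No adjustment factors apply to this defendant.
$171,000 is within the $625,000 maximum.
$171,000 is at or above the $8,000 minimum.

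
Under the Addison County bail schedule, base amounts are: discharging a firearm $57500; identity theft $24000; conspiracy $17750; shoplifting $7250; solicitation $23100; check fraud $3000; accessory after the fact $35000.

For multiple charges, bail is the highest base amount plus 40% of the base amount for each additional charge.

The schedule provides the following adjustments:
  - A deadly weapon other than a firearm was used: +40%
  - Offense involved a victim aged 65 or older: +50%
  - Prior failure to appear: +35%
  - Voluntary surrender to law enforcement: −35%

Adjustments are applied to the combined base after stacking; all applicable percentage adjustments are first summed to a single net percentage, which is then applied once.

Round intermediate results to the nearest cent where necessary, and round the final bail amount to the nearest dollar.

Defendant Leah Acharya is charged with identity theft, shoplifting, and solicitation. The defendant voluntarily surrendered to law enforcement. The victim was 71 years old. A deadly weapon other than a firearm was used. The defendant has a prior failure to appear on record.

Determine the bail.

Base amounts from the schedule: identity theft $24000; shoplifting $7250; solicitation $23100.
Stacking rule: highest base plus 40% of each additional charge. Highest is identity theft at $24000. Additional: $7250 × 40% = $2900; $23100 × 40% = $9240. Combined base = $24000 + $12140 = $36140.
Net percentage adjustment: +40% +50% +35% −35% = +90%. $36140 × 1.9 = $68666.

$68666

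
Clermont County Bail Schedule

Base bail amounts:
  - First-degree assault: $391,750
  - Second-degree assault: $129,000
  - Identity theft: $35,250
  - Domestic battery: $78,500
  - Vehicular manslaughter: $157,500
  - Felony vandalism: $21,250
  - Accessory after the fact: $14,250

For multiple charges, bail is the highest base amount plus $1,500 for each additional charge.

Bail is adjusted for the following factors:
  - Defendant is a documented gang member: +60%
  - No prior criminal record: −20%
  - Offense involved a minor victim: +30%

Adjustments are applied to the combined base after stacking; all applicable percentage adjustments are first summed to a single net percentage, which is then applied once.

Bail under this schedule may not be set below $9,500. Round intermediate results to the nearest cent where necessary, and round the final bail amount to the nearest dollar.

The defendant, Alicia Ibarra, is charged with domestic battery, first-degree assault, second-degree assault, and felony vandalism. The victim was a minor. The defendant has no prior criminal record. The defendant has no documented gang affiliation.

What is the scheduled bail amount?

Base amounts from the schedule: domestic battery $78,500; first-degree assault $391,750; second-degree assault $129,000; felony vandalism $21,250.
Stacking rule: highest base plus $1,500 per additional charge. Highest is first-degree assault at $391,750; 3 additional charges → +$4,500. Combined base = $396,250.
Net percentage adjustment: −20% +30% = +10%. $396,250 × 1.1 = $435,875.
$435,875 is at or above the $9,500 minimum.

$435,875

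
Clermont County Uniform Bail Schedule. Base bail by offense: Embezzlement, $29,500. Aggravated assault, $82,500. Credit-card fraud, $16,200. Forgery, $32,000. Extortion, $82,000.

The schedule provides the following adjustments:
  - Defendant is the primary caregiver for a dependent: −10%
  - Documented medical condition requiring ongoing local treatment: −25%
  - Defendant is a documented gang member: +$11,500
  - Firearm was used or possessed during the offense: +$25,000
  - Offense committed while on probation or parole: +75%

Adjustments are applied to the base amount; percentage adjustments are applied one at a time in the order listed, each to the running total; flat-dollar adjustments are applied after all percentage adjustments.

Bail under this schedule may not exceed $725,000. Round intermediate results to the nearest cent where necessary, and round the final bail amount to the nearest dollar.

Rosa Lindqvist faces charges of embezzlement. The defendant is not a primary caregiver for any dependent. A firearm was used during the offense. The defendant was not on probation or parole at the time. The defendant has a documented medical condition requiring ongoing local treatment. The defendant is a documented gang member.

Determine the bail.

Base amounts from the schedule: embezzlement $29,500.
Single charge. Combined base = $29,500.
Documented medical condition requiring ongoing local treatment (−25%): $29,500 × 0.75 = $22,125.
Defendant is a documented gang member (+$11,500 flat): $22,125 + $11,500 = $33,625.
Firearm was used or possessed during the offense (+$25,000 flat): $33,625 + $25,000 = $58,625.
$58,625 is within the $725,000 maximum.

$58,625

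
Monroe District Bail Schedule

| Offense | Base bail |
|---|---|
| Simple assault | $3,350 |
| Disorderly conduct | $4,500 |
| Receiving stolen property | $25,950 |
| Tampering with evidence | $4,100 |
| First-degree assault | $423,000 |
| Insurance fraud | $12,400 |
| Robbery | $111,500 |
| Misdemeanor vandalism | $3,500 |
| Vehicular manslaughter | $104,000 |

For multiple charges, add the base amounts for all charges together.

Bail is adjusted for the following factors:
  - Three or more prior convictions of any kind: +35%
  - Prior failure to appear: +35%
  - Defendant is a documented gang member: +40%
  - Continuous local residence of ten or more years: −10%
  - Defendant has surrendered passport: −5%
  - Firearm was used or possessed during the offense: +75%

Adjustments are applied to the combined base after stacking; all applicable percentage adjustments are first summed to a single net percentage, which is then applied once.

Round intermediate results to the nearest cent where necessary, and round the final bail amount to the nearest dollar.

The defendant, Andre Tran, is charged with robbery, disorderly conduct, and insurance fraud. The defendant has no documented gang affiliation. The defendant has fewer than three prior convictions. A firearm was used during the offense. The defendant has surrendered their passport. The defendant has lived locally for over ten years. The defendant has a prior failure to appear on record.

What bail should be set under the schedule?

$250,380

Base amounts from the schedule: robbery $111,500; disorderly conduct $4,500; insurance fraud $12,400.
Stacking rule: sum of all bases. $111,500 + $4,500 + $12,400 = $128,400.
Net percentage adjustment: +35% −10% −5% +75% = +95%. $128,400 × 1.95 = $250,380.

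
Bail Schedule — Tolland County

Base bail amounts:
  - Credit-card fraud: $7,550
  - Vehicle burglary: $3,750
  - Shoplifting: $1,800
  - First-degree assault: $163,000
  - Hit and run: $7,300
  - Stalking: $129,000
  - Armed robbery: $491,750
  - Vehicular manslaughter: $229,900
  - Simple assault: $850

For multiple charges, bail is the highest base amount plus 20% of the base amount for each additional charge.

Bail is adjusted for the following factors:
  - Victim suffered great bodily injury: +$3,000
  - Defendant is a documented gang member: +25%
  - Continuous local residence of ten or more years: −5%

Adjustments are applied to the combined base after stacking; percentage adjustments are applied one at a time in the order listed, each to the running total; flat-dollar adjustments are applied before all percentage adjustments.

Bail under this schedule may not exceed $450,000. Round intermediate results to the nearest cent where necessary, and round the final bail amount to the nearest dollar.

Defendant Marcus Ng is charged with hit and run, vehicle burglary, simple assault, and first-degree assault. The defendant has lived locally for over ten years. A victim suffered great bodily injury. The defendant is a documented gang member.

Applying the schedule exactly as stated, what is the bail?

$199,951

Base amounts from the schedule: hit and run $7,300; vehicle burglary $3,750; simple assault $850; first-degree assault $163,000.
Stacking rule: highest base plus 20% of each additional charge. Highest is first-degree assault at $163,000. Additional: $7,300 × 20% = $1,460; $3,750 × 20% = $750; $850 × 20% = $170. Combined base = $163,000 + $2,380 = $165,380.
Victim suffered great bodily injury (+$3,000 flat): $165,380 + $3,000 = $168,380.
Defendant is a documented gang member (+25%): $168,380 × 1.25 = $210,475.
Continuous local residence of ten or more years (−5%): $210,475 × 0.95 = $199,951.25.
$199,951.25 is within the $450,000 maximum.
Rounded to the nearest dollar: $199,951.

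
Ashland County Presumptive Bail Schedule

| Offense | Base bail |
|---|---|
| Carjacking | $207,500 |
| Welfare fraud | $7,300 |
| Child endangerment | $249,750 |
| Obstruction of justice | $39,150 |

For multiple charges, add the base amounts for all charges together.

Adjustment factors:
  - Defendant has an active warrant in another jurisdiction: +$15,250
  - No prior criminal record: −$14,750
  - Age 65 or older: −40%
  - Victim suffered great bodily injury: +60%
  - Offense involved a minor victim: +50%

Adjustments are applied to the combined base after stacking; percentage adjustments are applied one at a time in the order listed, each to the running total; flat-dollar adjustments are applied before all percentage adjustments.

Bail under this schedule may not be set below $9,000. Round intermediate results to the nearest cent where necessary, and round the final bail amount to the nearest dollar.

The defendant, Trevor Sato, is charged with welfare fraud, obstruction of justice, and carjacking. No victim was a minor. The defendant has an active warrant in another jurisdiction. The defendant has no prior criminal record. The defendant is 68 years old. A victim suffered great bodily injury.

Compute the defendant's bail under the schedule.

Base amounts from the schedule: welfare fraud $7,300; obstruction of justice $39,150; carjacking $207,500.
Stacking rule: sum of all bases. $7,300 + $39,150 + $207,500 = $253,950.
Defendant has an active warrant in another jurisdiction (+$15,250 flat): $253,950 + $15,250 = $269,200.
No prior criminal record (−$14,750 flat): $269,200 − $14,750 = $254,450.
Age 65 or older (−40%): $254,450 × 0.6 = $152,670.
Victim suffered great bodily injury (+60%): $152,670 × 1.6 = $244,272.
$244,272 is at or above the $9,000 minimum.

$244,272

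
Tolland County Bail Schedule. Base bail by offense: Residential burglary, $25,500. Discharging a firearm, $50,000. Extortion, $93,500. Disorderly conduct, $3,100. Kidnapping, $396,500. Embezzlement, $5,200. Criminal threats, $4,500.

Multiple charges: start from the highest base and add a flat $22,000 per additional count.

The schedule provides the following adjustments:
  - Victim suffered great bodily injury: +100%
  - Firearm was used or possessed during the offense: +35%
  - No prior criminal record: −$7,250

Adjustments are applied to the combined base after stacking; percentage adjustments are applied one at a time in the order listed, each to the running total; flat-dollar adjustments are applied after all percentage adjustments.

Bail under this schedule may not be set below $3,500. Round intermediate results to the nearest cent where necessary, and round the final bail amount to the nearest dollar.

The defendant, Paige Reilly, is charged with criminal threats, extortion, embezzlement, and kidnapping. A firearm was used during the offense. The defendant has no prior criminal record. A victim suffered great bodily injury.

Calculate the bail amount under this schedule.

Base amounts from the schedule: criminal threats $4,500; extortion $93,500; embezzlement $5,200; kidnapping $396,500.
Stacking rule: highest base plus $22,000 per additional charge. Highest is kidnapping at $396,500; 3 additional charges → +$66,000. Combined base = $462,500.
Victim suffered great bodily injury (+100%): $462,500 × 2 = $925,000.
Firearm was used or possessed during the offense (+35%): $925,000 × 1.35 = $1,248,750.
No prior criminal record (−$7,250 flat): $1,248,750 − $7,250 = $1,241,500.
$1,241,500 is at or above the $3,500 minimum.

$1,241,500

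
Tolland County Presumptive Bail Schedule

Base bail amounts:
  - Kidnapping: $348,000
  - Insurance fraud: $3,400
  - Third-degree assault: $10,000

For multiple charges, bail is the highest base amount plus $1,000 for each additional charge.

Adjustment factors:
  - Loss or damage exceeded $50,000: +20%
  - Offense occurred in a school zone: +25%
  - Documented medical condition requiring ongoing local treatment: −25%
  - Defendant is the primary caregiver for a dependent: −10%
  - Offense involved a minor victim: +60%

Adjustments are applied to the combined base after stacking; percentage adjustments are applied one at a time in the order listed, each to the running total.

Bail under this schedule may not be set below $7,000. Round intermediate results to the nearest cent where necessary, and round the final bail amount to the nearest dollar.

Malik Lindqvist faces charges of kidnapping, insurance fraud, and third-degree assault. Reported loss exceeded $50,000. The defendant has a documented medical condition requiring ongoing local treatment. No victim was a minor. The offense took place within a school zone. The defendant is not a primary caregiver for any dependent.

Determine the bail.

$393,750

Base amounts from the schedule: kidnapping $348,000; insurance fraud $3,400; third-degree assault $10,000.
Stacking rule: highest base plus $1,000 per additional charge. Highest is kidnapping at $348,000; 2 additional charges → +$2,000. Combined base = $350,000.
Loss or damage exceeded $50,000 (+20%): $350,000 × 1.2 = $420,000.
Offense occurred in a school zone (+25%): $420,000 × 1.25 = $525,000.
Documented medical condition requiring ongoing local treatment (−25%): $525,000 × 0.75 = $393,750.
$393,750 is at or above the $7,000 minimum.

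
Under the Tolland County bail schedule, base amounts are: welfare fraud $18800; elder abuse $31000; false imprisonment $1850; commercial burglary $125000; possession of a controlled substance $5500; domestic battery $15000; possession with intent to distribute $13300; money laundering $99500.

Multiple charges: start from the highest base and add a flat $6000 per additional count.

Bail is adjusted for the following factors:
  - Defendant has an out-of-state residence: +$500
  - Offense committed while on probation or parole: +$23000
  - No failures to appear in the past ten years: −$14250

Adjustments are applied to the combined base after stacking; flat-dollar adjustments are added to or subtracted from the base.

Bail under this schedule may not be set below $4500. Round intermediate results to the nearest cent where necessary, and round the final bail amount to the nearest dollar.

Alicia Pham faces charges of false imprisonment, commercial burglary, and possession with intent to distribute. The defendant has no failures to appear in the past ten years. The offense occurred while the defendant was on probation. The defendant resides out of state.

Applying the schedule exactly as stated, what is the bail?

Base amounts from the schedule: false imprisonment $1850; commercial burglary $125000; possession with intent to distribute $13300.
Stacking rule: highest base plus $6000 per additional charge. Highest is commercial burglary at $125000; 2 additional charges → +$12000. Combined base = $137000.
Defendant has an out-of-state residence (+$500 flat): $137000 + $500 = $137500.
Offense committed while on probation or parole (+$23000 flat): $137500 + $23000 = $160500.
No failures to appear in the past ten years (−$14250 flat): $160500 − $14250 = $146250.
$146250 is at or above the $4500 minimum.

$146250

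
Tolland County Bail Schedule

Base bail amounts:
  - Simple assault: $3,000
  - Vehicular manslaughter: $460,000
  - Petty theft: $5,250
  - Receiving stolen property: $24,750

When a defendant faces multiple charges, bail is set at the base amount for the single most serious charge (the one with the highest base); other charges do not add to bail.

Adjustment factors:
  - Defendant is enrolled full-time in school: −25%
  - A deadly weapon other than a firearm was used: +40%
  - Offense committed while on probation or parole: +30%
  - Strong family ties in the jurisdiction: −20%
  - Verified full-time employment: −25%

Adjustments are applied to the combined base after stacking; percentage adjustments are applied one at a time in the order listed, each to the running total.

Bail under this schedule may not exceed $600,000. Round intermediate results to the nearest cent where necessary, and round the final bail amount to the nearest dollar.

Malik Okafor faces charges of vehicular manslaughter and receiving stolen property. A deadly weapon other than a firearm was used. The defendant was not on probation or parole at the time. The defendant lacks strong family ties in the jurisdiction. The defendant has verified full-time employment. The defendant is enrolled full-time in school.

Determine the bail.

$362,250

Base amounts from the schedule: vehicular manslaughter $460,000; receiving stolen property $24,750.
Stacking rule: use the highest base only. Highest is vehicular manslaughter at $460,000. Combined base = $460,000.
Defendant is enrolled full-time in school (−25%): $460,000 × 0.75 = $345,000.
A deadly weapon other than a firearm was used (+40%): $345,000 × 1.4 = $483,000.
Verified full-time employment (−25%): $483,000 × 0.75 = $362,250.
$362,250 is within the $600,000 maximum.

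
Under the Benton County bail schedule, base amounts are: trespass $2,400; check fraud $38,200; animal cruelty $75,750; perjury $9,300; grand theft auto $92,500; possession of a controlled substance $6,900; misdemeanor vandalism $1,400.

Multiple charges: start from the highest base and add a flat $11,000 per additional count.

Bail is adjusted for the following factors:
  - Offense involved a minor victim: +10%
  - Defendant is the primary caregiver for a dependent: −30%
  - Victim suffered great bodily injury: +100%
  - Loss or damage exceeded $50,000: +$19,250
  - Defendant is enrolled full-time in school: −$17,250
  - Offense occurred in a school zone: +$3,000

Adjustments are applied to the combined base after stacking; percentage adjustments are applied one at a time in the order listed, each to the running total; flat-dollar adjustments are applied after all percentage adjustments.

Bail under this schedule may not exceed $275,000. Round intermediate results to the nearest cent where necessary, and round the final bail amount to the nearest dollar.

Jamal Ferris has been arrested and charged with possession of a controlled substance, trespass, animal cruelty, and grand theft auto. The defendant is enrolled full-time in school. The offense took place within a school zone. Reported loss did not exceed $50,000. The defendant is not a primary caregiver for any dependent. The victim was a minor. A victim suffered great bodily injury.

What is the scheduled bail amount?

$261,850

Base amounts from the schedule: possession of a controlled substance $6,900; trespass $2,400; animal cruelty $75,750; grand theft auto $92,500.
Stacking rule: highest base plus $11,000 per additional charge. Highest is grand theft auto at $92,500; 3 additional charges → +$33,000. Combined base = $125,500.
Offense involved a minor victim (+10%): $125,500 × 1.1 = $138,050.
Victim suffered great bodily injury (+100%): $138,050 × 2 = $276,100.
Defendant is enrolled full-time in school (−$17,250 flat): $276,100 − $17,250 = $258,850.
Offense occurred in a school zone (+$3,000 flat): $258,850 + $3,000 = $261,850.
$261,850 is within the $275,000 maximum.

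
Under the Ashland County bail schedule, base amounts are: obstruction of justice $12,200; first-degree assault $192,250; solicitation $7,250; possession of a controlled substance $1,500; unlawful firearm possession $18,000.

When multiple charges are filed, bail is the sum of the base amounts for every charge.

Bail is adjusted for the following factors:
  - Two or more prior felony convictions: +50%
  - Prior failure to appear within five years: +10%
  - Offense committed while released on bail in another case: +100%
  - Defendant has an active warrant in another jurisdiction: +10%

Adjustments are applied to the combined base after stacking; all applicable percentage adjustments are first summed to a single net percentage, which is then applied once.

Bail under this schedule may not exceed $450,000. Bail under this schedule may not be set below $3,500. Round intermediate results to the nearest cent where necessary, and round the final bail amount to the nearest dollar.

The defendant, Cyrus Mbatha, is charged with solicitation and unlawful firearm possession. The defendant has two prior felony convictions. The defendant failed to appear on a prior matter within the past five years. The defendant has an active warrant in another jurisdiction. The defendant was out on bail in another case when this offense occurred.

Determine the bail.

$68,175

Base amounts from the schedule: solicitation $7,250; unlawful firearm possession $18,000.
Stacking rule: sum of all bases. $7,250 + $18,000 = $25,250.
Net percentage adjustment: +50% +10% +100% +10% = +170%. $25,250 × 2.7 = $68,175.
$68,175 is within the $450,000 maximum.
$68,175 is at or above the $3,500 minimum.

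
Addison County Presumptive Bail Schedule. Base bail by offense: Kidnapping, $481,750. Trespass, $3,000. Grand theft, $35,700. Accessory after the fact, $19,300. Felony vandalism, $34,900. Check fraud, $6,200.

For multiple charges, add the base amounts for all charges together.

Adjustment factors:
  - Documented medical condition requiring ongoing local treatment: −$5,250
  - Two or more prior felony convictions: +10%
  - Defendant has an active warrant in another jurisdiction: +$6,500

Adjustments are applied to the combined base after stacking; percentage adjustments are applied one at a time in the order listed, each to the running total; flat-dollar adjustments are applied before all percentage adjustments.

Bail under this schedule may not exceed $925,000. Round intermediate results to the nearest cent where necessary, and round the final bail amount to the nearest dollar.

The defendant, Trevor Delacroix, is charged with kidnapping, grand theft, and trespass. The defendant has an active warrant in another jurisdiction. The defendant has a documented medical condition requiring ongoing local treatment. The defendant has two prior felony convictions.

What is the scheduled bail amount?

Base amounts from the schedule: kidnapping $481,750; grand theft $35,700; trespass $3,000.
Stacking rule: sum of all bases. $481,750 + $35,700 + $3,000 = $520,450.
Documented medical condition requiring ongoing local treatment (−$5,250 flat): $520,450 − $5,250 = $515,200.
Defendant has an active warrant in another jurisdiction (+$6,500 flat): $515,200 + $6,500 = $521,700.
Two or more prior felony convictions (+10%): $521,700 × 1.1 = $573,870.
$573,870 is within the $925,000 maximum.

$573,870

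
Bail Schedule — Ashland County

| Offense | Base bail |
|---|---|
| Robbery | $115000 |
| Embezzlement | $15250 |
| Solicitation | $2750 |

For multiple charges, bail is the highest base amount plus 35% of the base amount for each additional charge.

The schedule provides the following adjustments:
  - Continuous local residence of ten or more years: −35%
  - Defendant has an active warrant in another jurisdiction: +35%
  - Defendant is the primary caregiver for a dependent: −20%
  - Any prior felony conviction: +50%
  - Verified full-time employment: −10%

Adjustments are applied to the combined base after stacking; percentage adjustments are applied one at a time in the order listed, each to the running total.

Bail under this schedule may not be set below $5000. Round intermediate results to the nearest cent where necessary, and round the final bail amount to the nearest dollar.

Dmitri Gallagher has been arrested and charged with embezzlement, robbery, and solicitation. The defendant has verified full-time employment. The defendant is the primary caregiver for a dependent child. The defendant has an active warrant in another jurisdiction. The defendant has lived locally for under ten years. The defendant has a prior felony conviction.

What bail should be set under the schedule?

Base amounts from the schedule: embezzlement $15250; robbery $115000; solicitation $2750.
Stacking rule: highest base plus 35% of each additional charge. Highest is robbery at $115000. Additional: $15250 × 35% = $5337.50; $2750 × 35% = $962.50. Combined base = $115000 + $6300 = $121300.
Defendant has an active warrant in another jurisdiction (+35%): $121300 × 1.35 = $163755.
Defendant is the primary caregiver for a dependent (−20%): $163755 × 0.8 = $131004.
Any prior felony conviction (+50%): $131004 × 1.5 = $196506.
Verified full-time employment (−10%): $196506 × 0.9 = $176855.40.
$176855.40 is at or above the $5000 minimum.
Rounded to the nearest dollar: $176855.

$176855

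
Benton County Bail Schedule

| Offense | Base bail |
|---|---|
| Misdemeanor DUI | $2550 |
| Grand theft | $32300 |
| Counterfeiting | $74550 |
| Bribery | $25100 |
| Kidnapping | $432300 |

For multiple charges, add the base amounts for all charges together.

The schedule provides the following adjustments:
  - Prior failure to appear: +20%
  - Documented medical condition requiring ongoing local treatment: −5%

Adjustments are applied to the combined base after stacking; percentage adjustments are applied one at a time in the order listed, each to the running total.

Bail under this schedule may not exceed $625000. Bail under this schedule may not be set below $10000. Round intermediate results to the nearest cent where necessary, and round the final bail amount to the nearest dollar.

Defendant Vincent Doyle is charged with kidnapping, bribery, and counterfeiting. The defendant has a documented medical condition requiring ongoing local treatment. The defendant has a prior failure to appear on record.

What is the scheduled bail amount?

Base amounts from the schedule: kidnapping $432300; bribery $25100; counterfeiting $74550.
Stacking rule: sum of all bases. $432300 + $25100 + $74550 = $531950.
Prior failure to appear (+20%): $531950 × 1.2 = $638340.
Documented medical condition requiring ongoing local treatment (−5%): $638340 × 0.95 = $606423.
$606423 is within the $625000 maximum.
$606423 is at or above the $10000 minimum.

$606423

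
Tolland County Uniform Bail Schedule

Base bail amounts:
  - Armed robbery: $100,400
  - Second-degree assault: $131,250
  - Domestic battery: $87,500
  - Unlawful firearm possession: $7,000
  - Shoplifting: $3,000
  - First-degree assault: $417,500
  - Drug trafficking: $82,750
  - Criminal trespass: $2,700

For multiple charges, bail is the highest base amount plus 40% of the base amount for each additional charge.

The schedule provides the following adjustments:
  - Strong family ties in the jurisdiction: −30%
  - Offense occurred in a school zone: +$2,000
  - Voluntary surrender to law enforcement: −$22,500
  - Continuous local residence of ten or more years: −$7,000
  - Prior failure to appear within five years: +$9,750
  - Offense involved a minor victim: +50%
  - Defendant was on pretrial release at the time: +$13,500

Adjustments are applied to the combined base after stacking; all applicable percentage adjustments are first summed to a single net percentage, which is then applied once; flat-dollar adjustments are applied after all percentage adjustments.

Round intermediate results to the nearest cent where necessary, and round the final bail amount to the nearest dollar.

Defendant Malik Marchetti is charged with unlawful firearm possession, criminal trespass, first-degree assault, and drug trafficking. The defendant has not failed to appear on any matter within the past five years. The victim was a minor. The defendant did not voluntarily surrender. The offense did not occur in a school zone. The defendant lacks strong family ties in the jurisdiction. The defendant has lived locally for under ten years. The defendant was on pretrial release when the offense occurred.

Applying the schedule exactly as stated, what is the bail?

Base amounts from the schedule: unlawful firearm possession $7,000; criminal trespass $2,700; first-degree assault $417,500; drug trafficking $82,750.
Stacking rule: highest base plus 40% of each additional charge. Highest is first-degree assault at $417,500. Additional: $7,000 × 40% = $2,800; $2,700 × 40% = $1,080; $82,750 × 40% = $33,100. Combined base = $417,500 + $36,980 = $454,480.
Offense involved a minor victim (+50%): $454,480 × 1.5 = $681,720.
Defendant was on pretrial release at the time (+$13,500 flat): $681,720 + $13,500 = $695,220.

$695,220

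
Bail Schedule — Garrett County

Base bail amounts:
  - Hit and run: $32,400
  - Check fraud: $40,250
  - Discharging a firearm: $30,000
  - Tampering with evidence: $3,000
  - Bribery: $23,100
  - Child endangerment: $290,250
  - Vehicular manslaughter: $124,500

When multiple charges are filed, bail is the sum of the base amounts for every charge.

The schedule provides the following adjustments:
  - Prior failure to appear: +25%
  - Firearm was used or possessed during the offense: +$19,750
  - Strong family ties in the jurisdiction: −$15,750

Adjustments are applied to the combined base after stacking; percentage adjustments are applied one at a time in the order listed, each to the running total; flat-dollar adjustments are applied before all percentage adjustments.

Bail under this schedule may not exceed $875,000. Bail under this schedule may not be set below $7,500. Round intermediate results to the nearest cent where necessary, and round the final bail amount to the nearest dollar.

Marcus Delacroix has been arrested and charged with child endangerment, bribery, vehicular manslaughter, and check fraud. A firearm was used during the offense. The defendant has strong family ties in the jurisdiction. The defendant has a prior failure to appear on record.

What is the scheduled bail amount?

Base amounts from the schedule: child endangerment $290,250; bribery $23,100; vehicular manslaughter $124,500; check fraud $40,250.
Stacking rule: sum of all bases. $290,250 + $23,100 + $124,500 + $40,250 = $478,100.
Firearm was used or possessed during the offense (+$19,750 flat): $478,100 + $19,750 = $497,850.
Strong family ties in the jurisdiction (−$15,750 flat): $497,850 − $15,750 = $482,100.
Prior failure to appear (+25%): $482,100 × 1.25 = $602,625.
$602,625 is within the $875,000 maximum.
$602,625 is at or above the $7,500 minimum.

$602,625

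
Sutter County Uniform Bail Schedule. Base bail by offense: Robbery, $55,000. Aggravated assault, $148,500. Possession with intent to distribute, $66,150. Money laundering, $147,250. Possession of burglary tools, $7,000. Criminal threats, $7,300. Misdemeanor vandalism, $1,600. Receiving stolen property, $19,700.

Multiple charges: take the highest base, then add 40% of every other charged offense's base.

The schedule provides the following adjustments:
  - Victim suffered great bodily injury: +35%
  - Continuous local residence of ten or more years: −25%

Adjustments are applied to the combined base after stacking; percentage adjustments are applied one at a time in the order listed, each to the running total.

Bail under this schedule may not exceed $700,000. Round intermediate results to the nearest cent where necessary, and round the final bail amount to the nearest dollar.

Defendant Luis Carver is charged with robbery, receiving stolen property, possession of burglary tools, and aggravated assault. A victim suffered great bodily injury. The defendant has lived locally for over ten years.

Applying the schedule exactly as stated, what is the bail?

Base amounts from the schedule: robbery $55,000; receiving stolen property $19,700; possession of burglary tools $7,000; aggravated assault $148,500.
Stacking rule: highest base plus 40% of each additional charge. Highest is aggravated assault at $148,500. Additional: $55,000 × 40% = $22,000; $19,700 × 40% = $7,880; $7,000 × 40% = $2,800. Combined base = $148,500 + $32,680 = $181,180.
Victim suffered great bodily injury (+35%): $181,180 × 1.35 = $244,593.
Continuous local residence of ten or more years (−25%): $244,593 × 0.75 = $183,444.75.
$183,444.75 is within the $700,000 maximum.
Rounded to the nearest dollar: $183,445.

$183,445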